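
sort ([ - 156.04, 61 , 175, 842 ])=[ - 156.04, 61, 175, 842] 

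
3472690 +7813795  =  11286485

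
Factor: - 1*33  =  -33= - 3^1*11^1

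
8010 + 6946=14956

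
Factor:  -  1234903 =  - 71^1 * 17393^1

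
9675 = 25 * 387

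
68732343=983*69921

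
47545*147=6989115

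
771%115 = 81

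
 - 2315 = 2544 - 4859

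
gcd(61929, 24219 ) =9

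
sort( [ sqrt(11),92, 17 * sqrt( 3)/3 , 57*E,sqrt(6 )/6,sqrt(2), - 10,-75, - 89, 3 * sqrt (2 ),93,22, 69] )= [-89,  -  75, - 10,sqrt( 6)/6,  sqrt( 2), sqrt(11 ) , 3*sqrt(2),  17*sqrt( 3)/3, 22, 69,92 , 93,57 * E ] 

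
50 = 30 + 20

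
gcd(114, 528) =6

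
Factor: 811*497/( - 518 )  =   - 2^( - 1)*37^( - 1 )*71^1 *811^1 = - 57581/74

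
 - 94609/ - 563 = 168 + 25/563 = 168.04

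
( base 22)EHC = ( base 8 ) 15772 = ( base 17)17d5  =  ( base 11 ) 5421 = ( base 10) 7162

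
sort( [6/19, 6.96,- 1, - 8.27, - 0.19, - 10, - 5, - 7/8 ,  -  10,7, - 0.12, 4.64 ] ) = [ - 10, - 10,  -  8.27, - 5, - 1, - 7/8, - 0.19, - 0.12,6/19, 4.64,6.96,  7]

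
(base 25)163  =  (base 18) 274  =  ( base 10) 778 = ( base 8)1412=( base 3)1001211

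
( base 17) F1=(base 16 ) 100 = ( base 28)94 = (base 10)256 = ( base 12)194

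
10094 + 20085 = 30179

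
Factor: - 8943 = -3^1*11^1 * 271^1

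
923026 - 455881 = 467145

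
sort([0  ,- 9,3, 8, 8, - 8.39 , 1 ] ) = [-9,- 8.39,0,  1,3, 8,  8]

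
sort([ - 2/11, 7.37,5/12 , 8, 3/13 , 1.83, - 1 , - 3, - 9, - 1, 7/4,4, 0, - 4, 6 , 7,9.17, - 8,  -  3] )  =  [ - 9, - 8,- 4 , - 3 ,  -  3,-1, - 1 , - 2/11,  0,3/13, 5/12,7/4 , 1.83,4,  6,7,7.37, 8, 9.17] 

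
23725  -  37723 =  - 13998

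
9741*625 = 6088125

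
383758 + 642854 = 1026612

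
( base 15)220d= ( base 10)7213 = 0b1110000101101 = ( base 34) 685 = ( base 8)16055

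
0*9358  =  0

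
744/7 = 106+2/7= 106.29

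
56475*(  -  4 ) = -225900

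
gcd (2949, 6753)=3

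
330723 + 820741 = 1151464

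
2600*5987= 15566200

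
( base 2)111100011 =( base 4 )13203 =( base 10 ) 483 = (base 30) g3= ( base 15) 223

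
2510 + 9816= 12326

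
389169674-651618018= -262448344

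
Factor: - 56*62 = - 2^4*7^1 * 31^1 = - 3472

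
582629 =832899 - 250270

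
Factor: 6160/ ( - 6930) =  -8/9=- 2^3  *3^( - 2)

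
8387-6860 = 1527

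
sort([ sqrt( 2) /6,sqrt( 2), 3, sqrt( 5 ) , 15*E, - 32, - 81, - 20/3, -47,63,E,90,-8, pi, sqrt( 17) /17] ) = [  -  81,-47,-32, - 8,-20/3,sqrt( 2 )/6 , sqrt( 17 )/17, sqrt(2),sqrt(5 ),E, 3,pi,15 *E, 63 , 90]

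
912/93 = 9 + 25/31 = 9.81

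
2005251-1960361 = 44890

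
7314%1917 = 1563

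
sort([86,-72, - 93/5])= [ - 72 , - 93/5, 86]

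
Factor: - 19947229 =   -  31^1*311^1*2069^1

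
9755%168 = 11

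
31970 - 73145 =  - 41175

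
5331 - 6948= - 1617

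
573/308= 573/308 = 1.86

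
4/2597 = 4/2597 = 0.00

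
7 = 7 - 0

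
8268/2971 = 8268/2971 = 2.78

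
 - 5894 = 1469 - 7363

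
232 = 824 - 592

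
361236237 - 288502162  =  72734075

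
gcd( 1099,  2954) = 7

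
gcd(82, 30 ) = 2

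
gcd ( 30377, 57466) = 1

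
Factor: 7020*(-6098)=  -  42807960=-2^3*3^3*5^1*13^1*3049^1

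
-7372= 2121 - 9493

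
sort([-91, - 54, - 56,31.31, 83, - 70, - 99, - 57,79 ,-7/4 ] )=[ - 99, - 91, - 70, - 57, - 56, -54,  -  7/4,31.31, 79, 83 ] 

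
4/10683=4/10683=   0.00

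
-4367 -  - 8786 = 4419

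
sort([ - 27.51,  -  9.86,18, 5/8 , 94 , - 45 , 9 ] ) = [ - 45, - 27.51 , - 9.86 , 5/8,9,18,94] 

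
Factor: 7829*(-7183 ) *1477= -7^1*11^1*211^1*653^1*7829^1 = -83060139239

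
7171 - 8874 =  - 1703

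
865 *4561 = 3945265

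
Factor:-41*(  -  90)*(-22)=-2^2*3^2 *5^1 * 11^1*41^1 = -  81180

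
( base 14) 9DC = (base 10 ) 1958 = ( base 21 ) 495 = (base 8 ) 3646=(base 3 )2200112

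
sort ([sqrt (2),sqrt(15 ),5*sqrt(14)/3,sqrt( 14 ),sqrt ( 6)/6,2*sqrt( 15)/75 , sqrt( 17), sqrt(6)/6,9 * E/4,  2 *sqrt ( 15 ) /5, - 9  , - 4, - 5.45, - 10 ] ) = [ - 10 , - 9, - 5.45,-4, 2*sqrt ( 15)/75,sqrt(6)/6 , sqrt( 6 ) /6, sqrt( 2 ),2 *sqrt( 15)/5,sqrt( 14 ),sqrt(15 ),sqrt(17 ) , 9 * E/4,5*sqrt( 14) /3] 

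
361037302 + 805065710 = 1166103012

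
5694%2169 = 1356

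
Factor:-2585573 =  - 151^1*17123^1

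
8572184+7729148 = 16301332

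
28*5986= 167608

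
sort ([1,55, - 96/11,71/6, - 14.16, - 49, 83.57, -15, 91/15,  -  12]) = [ - 49, - 15, - 14.16,- 12,-96/11,1,91/15,71/6,  55,83.57]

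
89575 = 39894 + 49681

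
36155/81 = 36155/81 =446.36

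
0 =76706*0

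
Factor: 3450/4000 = 69/80  =  2^(  -  4)*3^1*5^( - 1)*23^1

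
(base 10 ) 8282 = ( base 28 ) afm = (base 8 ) 20132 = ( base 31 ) 8j5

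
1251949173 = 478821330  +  773127843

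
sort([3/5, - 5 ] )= [ - 5, 3/5]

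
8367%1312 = 495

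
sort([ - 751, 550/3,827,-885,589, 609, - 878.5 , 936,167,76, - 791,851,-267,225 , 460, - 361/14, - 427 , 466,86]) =[-885,-878.5,-791,-751,-427, - 267,-361/14,76,  86, 167,550/3, 225,460,466,  589,609,827,851, 936]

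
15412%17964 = 15412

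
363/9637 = 363/9637=   0.04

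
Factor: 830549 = 830549^1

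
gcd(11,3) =1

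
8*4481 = 35848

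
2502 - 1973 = 529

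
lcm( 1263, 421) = 1263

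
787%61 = 55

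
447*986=440742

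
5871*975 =5724225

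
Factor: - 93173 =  - 23^1*4051^1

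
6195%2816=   563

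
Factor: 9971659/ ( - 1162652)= -2^( - 2)*127^1*78517^1*290663^( - 1 )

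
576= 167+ 409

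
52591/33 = 4781/3 = 1593.67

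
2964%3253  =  2964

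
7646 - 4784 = 2862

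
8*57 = 456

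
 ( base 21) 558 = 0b100100001110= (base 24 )40e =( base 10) 2318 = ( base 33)248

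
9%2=1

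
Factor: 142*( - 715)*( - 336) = 34114080 = 2^5 * 3^1*5^1*7^1*11^1*13^1*71^1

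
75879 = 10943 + 64936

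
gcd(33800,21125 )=4225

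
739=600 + 139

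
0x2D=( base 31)1E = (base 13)36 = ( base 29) 1g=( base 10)45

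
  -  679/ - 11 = 679/11 = 61.73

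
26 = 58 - 32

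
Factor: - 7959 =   -  3^1*7^1*379^1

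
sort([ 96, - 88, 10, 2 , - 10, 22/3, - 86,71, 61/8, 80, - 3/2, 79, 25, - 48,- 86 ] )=[ - 88,-86, - 86, - 48,-10, - 3/2,2, 22/3, 61/8, 10, 25,71 , 79,80,96]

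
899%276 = 71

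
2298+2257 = 4555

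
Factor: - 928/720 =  - 58/45=- 2^1*3^( - 2)*5^( - 1)*29^1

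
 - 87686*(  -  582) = 51033252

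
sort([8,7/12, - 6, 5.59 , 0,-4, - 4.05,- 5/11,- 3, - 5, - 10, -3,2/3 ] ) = [ - 10, - 6, - 5, - 4.05 , - 4,-3, - 3, - 5/11, 0,7/12 , 2/3 , 5.59,  8]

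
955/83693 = 955/83693 = 0.01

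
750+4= 754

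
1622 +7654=9276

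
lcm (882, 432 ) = 21168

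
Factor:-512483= -67^1*7649^1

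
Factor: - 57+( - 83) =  - 140  =  - 2^2*5^1*7^1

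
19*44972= 854468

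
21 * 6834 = 143514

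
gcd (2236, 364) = 52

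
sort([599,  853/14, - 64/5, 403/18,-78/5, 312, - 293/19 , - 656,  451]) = [-656, - 78/5, - 293/19 ,-64/5,403/18, 853/14 , 312,451,599] 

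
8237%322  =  187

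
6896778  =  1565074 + 5331704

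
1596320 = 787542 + 808778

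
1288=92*14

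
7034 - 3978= 3056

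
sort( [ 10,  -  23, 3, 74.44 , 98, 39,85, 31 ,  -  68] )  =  [-68, - 23, 3, 10,31, 39, 74.44, 85, 98]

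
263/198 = 263/198 = 1.33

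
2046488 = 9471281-7424793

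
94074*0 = 0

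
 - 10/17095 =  - 1 + 3417/3419 =- 0.00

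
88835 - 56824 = 32011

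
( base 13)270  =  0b110101101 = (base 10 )429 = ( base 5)3204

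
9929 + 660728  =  670657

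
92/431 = 92/431=0.21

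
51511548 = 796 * 64713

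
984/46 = 492/23  =  21.39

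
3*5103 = 15309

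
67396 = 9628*7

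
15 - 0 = 15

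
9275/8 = 1159  +  3/8 = 1159.38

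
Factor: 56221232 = 2^4*191^1*18397^1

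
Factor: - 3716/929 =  - 2^2 =-  4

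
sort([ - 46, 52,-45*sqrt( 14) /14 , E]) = [ - 46,-45*sqrt( 14 ) /14, E , 52]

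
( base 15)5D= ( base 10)88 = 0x58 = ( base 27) 37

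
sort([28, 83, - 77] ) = [ - 77,  28, 83 ]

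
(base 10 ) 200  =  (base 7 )404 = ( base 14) 104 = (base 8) 310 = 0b11001000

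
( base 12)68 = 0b1010000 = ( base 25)35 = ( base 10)80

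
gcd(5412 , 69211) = 1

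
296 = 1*296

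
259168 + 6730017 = 6989185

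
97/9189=97/9189 = 0.01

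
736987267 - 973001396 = - 236014129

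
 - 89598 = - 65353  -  24245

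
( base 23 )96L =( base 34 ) 48O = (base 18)f36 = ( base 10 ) 4920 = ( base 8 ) 11470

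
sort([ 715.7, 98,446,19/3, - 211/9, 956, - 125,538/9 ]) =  [ - 125, - 211/9,19/3, 538/9,98 , 446,715.7, 956]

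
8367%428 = 235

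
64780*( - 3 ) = - 194340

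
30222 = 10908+19314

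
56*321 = 17976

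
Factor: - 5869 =  -  5869^1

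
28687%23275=5412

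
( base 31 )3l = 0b1110010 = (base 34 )3c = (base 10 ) 114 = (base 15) 79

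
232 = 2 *116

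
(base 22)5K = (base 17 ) 7b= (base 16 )82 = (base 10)130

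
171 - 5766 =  - 5595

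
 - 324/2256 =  - 1 + 161/188 =- 0.14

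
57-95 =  - 38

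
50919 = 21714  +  29205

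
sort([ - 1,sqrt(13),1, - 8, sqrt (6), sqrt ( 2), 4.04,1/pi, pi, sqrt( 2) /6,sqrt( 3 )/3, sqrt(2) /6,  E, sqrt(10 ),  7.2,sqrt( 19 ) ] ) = [-8 , - 1, sqrt (2)/6, sqrt(2)/6, 1/pi, sqrt( 3 ) /3,1, sqrt( 2 ),  sqrt(6), E, pi, sqrt(10), sqrt ( 13), 4.04,sqrt( 19 ),7.2]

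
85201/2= 85201/2= 42600.50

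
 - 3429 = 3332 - 6761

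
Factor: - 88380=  - 2^2*3^2*5^1*491^1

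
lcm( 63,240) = 5040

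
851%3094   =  851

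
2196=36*61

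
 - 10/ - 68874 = 5/34437 = 0.00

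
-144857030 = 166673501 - 311530531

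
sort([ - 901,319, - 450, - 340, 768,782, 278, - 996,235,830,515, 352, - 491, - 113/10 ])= [ -996, - 901, - 491, - 450 ,- 340, - 113/10,235,278,319,352,515, 768,782,830]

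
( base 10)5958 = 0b1011101000110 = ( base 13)2934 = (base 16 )1746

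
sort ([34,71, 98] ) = [34, 71,98] 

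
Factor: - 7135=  - 5^1*1427^1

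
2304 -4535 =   -  2231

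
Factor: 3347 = 3347^1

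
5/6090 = 1/1218 = 0.00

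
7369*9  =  66321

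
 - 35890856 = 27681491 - 63572347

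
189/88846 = 189/88846 =0.00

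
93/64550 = 93/64550 = 0.00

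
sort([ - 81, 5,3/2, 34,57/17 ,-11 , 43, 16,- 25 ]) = [ - 81,  -  25,-11, 3/2,57/17, 5 , 16,34, 43] 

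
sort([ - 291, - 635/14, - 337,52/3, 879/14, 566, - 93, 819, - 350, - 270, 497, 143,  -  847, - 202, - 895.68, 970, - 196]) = [ - 895.68,-847, - 350, - 337, - 291 , - 270, - 202, -196, - 93, - 635/14, 52/3, 879/14, 143, 497, 566,819, 970] 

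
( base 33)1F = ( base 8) 60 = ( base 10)48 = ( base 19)2a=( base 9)53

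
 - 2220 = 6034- 8254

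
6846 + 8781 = 15627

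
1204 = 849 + 355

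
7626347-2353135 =5273212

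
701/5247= 701/5247 = 0.13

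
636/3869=12/73 = 0.16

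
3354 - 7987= -4633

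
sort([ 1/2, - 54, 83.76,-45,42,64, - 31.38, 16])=[-54, - 45, - 31.38, 1/2,16,42,64,83.76 ] 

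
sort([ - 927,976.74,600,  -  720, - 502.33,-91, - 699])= [ - 927, -720,-699, - 502.33,-91,600, 976.74] 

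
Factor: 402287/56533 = 19^1*31^1*683^1*56533^( - 1 )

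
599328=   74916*8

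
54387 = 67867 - 13480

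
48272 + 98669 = 146941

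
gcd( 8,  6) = 2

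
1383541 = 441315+942226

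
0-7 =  -7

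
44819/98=457 + 33/98  =  457.34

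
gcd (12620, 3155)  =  3155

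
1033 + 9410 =10443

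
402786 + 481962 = 884748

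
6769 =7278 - 509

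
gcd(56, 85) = 1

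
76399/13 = 5876 + 11/13 = 5876.85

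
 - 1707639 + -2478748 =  - 4186387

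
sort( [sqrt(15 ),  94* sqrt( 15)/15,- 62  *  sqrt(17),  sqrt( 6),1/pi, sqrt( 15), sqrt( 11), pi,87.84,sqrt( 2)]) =[ - 62*sqrt(17),1/pi,sqrt ( 2), sqrt ( 6),pi,  sqrt( 11 ),sqrt(15 ), sqrt(15),94*sqrt( 15 ) /15,87.84 ] 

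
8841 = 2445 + 6396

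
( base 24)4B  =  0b1101011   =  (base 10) 107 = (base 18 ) 5h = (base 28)3n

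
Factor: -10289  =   - 10289^1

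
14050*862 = 12111100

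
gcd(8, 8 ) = 8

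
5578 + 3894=9472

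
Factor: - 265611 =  - 3^1 * 29^1 * 43^1*71^1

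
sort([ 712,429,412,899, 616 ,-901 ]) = [ - 901,412,429, 616,712, 899] 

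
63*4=252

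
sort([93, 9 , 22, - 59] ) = [  -  59, 9,22,93]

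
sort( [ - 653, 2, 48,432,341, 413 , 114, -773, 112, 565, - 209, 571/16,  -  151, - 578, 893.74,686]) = [ - 773, - 653, - 578, - 209, - 151,2, 571/16, 48, 112, 114, 341, 413, 432, 565, 686, 893.74]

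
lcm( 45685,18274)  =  91370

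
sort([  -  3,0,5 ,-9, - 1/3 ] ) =[ - 9, - 3, - 1/3 , 0,5]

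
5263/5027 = 5263/5027  =  1.05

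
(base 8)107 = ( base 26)2j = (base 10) 71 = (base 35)21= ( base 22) 35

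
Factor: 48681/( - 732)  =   - 2^( - 2 )*3^3 *61^ ( - 1) * 601^1 = - 16227/244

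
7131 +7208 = 14339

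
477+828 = 1305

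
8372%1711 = 1528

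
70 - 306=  - 236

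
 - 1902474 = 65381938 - 67284412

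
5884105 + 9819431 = 15703536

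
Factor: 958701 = 3^1*319567^1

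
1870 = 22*85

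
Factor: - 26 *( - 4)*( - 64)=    - 6656 = - 2^9*13^1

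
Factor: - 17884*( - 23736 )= 424494624  =  2^5 * 3^1*17^1*23^1*43^1*263^1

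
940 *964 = 906160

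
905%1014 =905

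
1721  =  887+834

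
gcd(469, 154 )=7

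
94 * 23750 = 2232500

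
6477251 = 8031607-1554356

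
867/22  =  39 + 9/22 = 39.41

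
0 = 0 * 8574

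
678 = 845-167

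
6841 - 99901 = - 93060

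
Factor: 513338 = 2^1*7^1*37^1*991^1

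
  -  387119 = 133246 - 520365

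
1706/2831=1706/2831  =  0.60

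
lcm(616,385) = 3080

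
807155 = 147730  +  659425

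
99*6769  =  670131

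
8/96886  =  4/48443 = 0.00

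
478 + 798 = 1276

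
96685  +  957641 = 1054326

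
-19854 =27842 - 47696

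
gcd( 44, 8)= 4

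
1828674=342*5347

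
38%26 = 12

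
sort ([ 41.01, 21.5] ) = [21.5, 41.01 ] 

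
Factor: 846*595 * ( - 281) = -2^1 *3^2 * 5^1 * 7^1*17^1 * 47^1 * 281^1 = - 141446970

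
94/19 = 4 + 18/19 = 4.95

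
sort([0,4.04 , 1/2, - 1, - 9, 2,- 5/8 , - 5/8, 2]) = [ - 9,  -  1, - 5/8, - 5/8, 0, 1/2,2,2, 4.04 ]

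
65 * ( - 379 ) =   -  24635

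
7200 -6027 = 1173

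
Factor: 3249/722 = 2^(-1 )*3^2 = 9/2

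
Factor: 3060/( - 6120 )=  - 2^( - 1 ) = - 1/2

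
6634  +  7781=14415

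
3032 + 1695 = 4727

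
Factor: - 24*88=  - 2^6*3^1 * 11^1= - 2112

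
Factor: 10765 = 5^1*  2153^1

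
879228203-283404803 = 595823400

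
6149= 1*6149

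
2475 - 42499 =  - 40024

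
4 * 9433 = 37732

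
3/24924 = 1/8308 = 0.00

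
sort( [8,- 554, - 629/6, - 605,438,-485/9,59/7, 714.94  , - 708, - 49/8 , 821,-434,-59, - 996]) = [-996, - 708, - 605, - 554, - 434,-629/6, - 59,-485/9, - 49/8 , 8,59/7,438,714.94, 821]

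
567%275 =17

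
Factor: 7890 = 2^1*3^1*5^1*263^1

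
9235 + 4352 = 13587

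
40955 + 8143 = 49098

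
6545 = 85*77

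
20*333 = 6660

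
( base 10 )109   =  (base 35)34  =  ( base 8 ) 155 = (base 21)54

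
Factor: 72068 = 2^2*43^1*419^1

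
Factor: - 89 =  - 89^1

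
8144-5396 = 2748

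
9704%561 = 167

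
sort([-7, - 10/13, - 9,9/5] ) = [ - 9,  -  7,  -  10/13,9/5] 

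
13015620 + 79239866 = 92255486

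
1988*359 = 713692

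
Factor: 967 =967^1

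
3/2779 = 3/2779 = 0.00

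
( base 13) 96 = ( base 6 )323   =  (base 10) 123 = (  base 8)173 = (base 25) 4N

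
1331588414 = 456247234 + 875341180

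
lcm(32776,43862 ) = 2982616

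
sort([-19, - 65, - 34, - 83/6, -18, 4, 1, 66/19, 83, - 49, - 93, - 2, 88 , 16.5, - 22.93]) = [ - 93,  -  65,-49, - 34, -22.93, - 19, - 18, - 83/6, - 2, 1 , 66/19,4, 16.5,  83, 88 ]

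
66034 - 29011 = 37023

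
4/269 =4/269 = 0.01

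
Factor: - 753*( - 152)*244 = 2^5 *3^1*19^1*61^1*251^1 = 27927264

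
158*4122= 651276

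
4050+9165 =13215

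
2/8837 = 2/8837= 0.00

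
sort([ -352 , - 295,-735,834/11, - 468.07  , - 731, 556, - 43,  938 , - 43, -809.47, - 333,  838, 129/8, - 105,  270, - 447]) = [  -  809.47, - 735,-731,-468.07, - 447, - 352, - 333,  -  295,  -  105, - 43, - 43,129/8, 834/11,270, 556,838,938 ]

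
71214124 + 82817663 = 154031787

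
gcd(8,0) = 8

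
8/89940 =2/22485 =0.00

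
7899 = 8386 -487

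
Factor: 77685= 3^1*5^1*5179^1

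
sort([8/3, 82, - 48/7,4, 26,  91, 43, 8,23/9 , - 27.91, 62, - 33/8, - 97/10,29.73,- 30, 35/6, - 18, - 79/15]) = [ - 30,- 27.91 , - 18,  -  97/10, - 48/7, - 79/15, - 33/8,23/9, 8/3,4,35/6, 8,26, 29.73, 43, 62, 82,91]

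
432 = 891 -459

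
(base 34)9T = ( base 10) 335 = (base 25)DA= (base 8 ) 517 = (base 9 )412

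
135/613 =135/613 = 0.22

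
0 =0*6993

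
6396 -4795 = 1601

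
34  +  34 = 68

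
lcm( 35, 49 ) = 245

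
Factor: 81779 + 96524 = 178303  =  37^1*61^1*79^1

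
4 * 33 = 132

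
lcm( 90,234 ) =1170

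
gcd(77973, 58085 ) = 1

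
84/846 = 14/141 = 0.10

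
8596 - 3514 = 5082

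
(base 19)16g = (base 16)1eb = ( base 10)491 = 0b111101011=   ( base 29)GR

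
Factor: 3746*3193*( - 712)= - 2^4*31^1*89^1*103^1 * 1873^1 = - 8516216336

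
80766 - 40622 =40144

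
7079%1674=383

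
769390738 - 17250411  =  752140327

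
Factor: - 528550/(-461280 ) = 2^( - 4)* 3^(-1)*5^1*11^1 = 55/48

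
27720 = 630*44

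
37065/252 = 1765/12 = 147.08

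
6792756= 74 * 91794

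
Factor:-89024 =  - 2^6* 13^1*107^1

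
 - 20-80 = - 100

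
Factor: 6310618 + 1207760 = 7518378 = 2^1 * 3^1*7^1*23^1*43^1*181^1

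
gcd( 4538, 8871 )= 1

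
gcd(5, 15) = 5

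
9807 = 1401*7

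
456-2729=-2273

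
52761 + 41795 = 94556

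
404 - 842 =  -  438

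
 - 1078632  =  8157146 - 9235778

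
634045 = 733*865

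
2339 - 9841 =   -  7502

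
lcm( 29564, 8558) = 325204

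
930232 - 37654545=-36724313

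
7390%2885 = 1620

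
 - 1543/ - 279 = 1543/279 =5.53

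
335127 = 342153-7026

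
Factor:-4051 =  - 4051^1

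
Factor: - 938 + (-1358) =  - 2296 = - 2^3*7^1*41^1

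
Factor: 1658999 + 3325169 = 4984168  =  2^3*7^1 * 89003^1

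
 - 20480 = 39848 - 60328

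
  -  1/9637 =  - 1/9637 = - 0.00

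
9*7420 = 66780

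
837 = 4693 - 3856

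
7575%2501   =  72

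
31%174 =31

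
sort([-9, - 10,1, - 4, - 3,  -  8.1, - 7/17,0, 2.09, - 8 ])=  [ - 10,-9, - 8.1, -8 ,-4,-3,  -  7/17, 0,1,  2.09 ] 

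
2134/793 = 2+548/793 = 2.69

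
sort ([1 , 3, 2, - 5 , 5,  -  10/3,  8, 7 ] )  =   [ - 5,-10/3,1,2 , 3,5,7,8] 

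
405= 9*45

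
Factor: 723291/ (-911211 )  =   - 7^ (-1 )*53^1*4549^1*43391^( - 1 ) = - 241097/303737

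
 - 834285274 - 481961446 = -1316246720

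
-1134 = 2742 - 3876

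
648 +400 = 1048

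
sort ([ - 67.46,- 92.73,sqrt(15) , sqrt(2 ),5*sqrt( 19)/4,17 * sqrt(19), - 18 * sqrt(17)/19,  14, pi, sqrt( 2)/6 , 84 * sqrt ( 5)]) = [-92.73, - 67.46 , - 18*sqrt( 17)/19, sqrt(2) /6, sqrt(2 ), pi , sqrt( 15 ),5 *sqrt ( 19) /4,14,17*sqrt(19),84 * sqrt(5)] 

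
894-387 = 507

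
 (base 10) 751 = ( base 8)1357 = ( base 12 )527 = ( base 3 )1000211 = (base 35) LG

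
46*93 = 4278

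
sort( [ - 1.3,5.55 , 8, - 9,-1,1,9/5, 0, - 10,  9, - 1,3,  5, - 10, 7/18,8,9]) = [  -  10, - 10,  -  9,  -  1.3,  -  1, - 1 , 0,  7/18,1, 9/5, 3,5,5.55, 8,8 , 9, 9]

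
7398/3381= 2466/1127 = 2.19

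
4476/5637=1492/1879  =  0.79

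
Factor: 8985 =3^1*5^1 * 599^1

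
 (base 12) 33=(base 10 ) 39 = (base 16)27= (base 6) 103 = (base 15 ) 29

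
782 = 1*782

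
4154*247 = 1026038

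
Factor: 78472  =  2^3*17^1*577^1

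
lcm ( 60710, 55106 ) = 3581890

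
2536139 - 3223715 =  - 687576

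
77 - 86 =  - 9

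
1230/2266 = 615/1133 = 0.54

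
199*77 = 15323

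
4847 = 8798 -3951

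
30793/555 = 30793/555 =55.48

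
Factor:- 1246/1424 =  - 7/8=- 2^( - 3)*7^1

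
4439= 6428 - 1989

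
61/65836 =61/65836 = 0.00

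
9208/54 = 4604/27 = 170.52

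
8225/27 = 304 + 17/27 = 304.63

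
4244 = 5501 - 1257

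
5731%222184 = 5731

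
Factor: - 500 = -2^2*5^3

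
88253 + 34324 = 122577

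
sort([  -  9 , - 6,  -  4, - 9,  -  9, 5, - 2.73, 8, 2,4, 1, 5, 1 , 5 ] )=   [  -  9,-9, - 9, - 6, - 4,  -  2.73, 1,  1,  2, 4, 5, 5,5,8 ]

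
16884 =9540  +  7344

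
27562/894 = 30+371/447= 30.83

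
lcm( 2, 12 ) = 12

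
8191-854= 7337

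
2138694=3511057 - 1372363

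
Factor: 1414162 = 2^1*17^1*41593^1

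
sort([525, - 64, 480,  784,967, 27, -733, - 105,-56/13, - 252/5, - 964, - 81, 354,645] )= [ - 964, - 733,-105, - 81, - 64,  -  252/5, - 56/13, 27, 354, 480, 525,645, 784, 967]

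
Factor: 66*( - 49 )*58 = - 187572 = - 2^2*3^1 *7^2*11^1*29^1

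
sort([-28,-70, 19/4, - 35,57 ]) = [  -  70,  -  35, - 28 , 19/4, 57]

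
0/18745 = 0 = 0.00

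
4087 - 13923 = -9836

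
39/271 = 39/271 = 0.14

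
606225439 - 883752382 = - 277526943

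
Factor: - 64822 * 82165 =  - 5326099630 = - 2^1  *5^1*16433^1*32411^1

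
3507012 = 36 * 97417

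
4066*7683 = 31239078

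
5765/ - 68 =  - 85  +  15/68 = - 84.78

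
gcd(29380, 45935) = 5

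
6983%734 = 377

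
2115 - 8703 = -6588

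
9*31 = 279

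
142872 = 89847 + 53025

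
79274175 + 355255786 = 434529961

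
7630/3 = 7630/3=2543.33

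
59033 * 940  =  55491020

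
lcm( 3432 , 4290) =17160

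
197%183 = 14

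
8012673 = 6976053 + 1036620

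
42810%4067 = 2140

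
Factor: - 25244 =- 2^2 * 6311^1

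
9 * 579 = 5211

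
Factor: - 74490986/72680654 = -37^( - 1) * 4231^1*8803^1*982171^( - 1) = -37245493/36340327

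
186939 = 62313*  3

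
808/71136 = 101/8892 = 0.01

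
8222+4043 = 12265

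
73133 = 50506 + 22627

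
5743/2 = 2871 + 1/2 = 2871.50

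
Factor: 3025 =5^2*11^2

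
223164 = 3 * 74388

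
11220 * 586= 6574920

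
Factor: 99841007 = 7^1 * 271^1*52631^1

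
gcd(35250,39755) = 5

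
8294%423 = 257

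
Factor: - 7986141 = - 3^3*17^1*127^1*137^1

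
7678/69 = 7678/69 = 111.28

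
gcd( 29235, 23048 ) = 1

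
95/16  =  95/16 = 5.94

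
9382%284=10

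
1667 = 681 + 986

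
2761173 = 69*40017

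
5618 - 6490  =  -872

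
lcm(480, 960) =960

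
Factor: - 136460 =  - 2^2*5^1* 6823^1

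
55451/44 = 1260+ 1/4= 1260.25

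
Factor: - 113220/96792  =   - 255/218 = - 2^( - 1 )*3^1*5^1 *17^1*109^ ( - 1) 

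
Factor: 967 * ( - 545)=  - 5^1*109^1 * 967^1 = - 527015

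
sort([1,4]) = [1,4 ]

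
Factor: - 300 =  - 2^2*3^1*5^2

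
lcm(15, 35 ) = 105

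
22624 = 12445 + 10179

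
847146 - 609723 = 237423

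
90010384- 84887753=5122631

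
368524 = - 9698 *( - 38) 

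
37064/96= 386 + 1/12 =386.08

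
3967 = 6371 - 2404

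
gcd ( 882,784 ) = 98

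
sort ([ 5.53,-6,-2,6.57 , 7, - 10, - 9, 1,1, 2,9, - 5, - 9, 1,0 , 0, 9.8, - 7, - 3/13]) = [ - 10,  -  9 , - 9 , - 7, - 6 , - 5, - 2, - 3/13,0, 0,1, 1,1,2,5.53,6.57,7 , 9, 9.8]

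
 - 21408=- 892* 24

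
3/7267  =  3/7267 = 0.00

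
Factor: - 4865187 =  -3^1*1621729^1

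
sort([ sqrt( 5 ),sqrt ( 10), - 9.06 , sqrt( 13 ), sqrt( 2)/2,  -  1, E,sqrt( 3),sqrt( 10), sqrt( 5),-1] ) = [ - 9.06,-1,-1,sqrt(2)/2, sqrt( 3 ), sqrt( 5 ),sqrt( 5),E,sqrt(10),sqrt( 10),sqrt(13)] 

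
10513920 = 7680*1369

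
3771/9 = 419 = 419.00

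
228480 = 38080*6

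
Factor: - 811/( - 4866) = 2^( - 1)*3^ ( - 1) = 1/6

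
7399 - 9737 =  - 2338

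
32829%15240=2349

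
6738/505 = 6738/505 = 13.34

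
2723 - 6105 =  -3382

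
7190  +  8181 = 15371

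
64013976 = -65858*( - 972)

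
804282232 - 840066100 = - 35783868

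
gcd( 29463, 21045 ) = 4209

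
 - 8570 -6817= - 15387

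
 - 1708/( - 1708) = 1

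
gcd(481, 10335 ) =13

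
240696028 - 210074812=30621216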